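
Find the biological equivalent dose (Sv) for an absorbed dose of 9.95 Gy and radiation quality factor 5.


H = D * Q
H = 9.95 * 5
H = 49.750 Sv

49.750


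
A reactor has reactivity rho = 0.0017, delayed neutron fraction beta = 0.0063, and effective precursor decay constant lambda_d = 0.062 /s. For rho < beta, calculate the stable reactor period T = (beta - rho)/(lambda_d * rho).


T = (beta - rho) / (lambda_d * rho)
T = (0.0063 - 0.0017) / (0.062 * 0.0017)
T = 43.643 s

43.643


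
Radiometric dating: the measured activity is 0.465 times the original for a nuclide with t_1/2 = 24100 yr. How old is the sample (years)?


lambda = ln(2) / t_half = ln(2) / 24100 = 2.876129e-05 /yr
t = -ln(A/A0) / lambda
t = -ln(0.465) / 2.876129e-05
t = 26623 yr

26623


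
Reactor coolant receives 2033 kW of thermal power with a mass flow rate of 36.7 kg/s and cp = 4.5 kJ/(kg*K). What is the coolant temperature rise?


dT = Q / (m_dot * cp)
dT = 2033 / (36.7 * 4.5)
dT = 12.310 C

12.310


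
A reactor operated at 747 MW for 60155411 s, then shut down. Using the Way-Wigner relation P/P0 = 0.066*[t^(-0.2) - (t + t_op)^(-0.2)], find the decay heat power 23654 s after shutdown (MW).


P/P0 = 0.066 * [t^(-0.2) - (t + t_op)^(-0.2)]
P/P0 = 0.066 * [23654^(-0.2) - (23654 + 60155411)^(-0.2)]
P/P0 = 0.066 * [0.1334194 - 0.02780423] = 0.006970601
P = 747 * 0.006970601 = 5.2070 MW

5.2070


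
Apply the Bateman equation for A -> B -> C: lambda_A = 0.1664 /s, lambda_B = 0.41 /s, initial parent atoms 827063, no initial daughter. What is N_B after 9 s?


N_B(t) = lambda_A * N_A0 / (lambda_B - lambda_A) * [exp(-lambda_A*t) - exp(-lambda_B*t)]
exp(-0.1664*9) = 0.2236663; exp(-0.41*9) = 0.02497200
N_B = 0.1664 * 827063 / (0.41 - 0.1664) * (0.2236663 - 0.02497200)
N_B = 112254

112254


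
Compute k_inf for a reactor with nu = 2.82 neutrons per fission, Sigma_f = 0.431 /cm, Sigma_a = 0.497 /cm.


k_inf = nu * Sigma_f / Sigma_a
k_inf = 2.82 * 0.431 / 0.497
k_inf = 2.4455

2.4455


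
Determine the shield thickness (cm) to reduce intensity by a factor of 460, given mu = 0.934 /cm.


x = ln(factor) / mu
x = ln(460) / 0.934
x = 6.5645 cm

6.5645


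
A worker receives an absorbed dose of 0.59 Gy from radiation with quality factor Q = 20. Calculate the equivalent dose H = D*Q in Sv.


H = D * Q
H = 0.59 * 20
H = 11.800 Sv

11.800


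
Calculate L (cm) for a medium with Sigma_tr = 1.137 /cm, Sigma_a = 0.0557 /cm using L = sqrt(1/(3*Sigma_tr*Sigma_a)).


D = 1 / (3 * Sigma_tr) = 1 / (3 * 1.137) = 0.2931692 cm
L = sqrt(D / Sigma_a)
L = sqrt(0.2931692 / 0.0557)
L = 2.2942 cm

2.2942


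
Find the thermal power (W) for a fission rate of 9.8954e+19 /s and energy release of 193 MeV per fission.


P = fission_rate * E_MeV * 1.602e-13
P = 9.8954e+19 * 193 * 1.602e-13
P = 3.0595e+09 W

3.0595e+09


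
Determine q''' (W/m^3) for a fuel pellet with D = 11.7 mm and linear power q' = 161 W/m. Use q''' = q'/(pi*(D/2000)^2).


r = D / 2 / 1000 = 11.7 / 2 / 1000 = 0.00585 m
q''' = q' / (pi * r^2)
q''' = 161 / (pi * 0.00585^2)
q''' = 1.4975e+06 W/m^3

1.4975e+06


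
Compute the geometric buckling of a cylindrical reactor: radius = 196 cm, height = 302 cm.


B^2 = (2.405/R)^2 + (pi/H)^2
B^2 = (2.405/196)^2 + (pi/302)^2
B^2 = 2.5878e-04 /cm^2

2.5878e-04


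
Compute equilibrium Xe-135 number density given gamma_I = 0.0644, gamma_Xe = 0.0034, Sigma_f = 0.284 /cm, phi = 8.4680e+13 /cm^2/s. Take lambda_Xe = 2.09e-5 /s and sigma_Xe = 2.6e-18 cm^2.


Xe_eq = (gamma_I + gamma_Xe) * Sigma_f * phi / (lambda_Xe + sigma_Xe * phi)
Numerator = (0.0644 + 0.0034) * 0.284 * 8.4680e+13 = 1.630530e+12
Denominator = 2.09e-5 + 2.6e-18 * 8.4680e+13 = 2.410680e-04
Xe_eq = 1.630530e+12 / 2.410680e-04 = 6.7638e+15 /cm^3

6.7638e+15


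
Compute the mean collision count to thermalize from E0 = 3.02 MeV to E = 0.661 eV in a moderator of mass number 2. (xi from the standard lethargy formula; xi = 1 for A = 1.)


xi = 1 + (A-1)^2/(2A)*ln((A-1)/(A+1)) = 0.7253469 (for A = 2)
n = ln(E0/E) / xi
n = ln(3.02e6 / 0.661) / 0.7253469
n = ln(4.568835e+06) / 0.7253469 = 21.141

21.141


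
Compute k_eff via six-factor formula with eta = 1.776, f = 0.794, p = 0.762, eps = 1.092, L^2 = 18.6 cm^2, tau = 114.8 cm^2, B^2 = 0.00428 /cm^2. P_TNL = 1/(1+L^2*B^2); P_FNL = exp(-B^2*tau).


k_inf = eta*f*p*eps = 1.776*0.794*0.762*1.092 = 1.173386
P_TNL = 1/(1 + L^2*B^2) = 1/(1 + 18.6*0.00428) = 0.9262621
P_FNL = exp(-B^2*tau) = exp(-0.00428*114.8) = 0.6118036
k_eff = k_inf * P_TNL * P_FNL = 1.173386 * 0.9262621 * 0.6118036
k_eff = 0.66495

0.66495


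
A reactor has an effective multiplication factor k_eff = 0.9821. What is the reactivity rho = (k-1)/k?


rho = (k_eff - 1) / k_eff
rho = (0.9821 - 1) / 0.9821
rho = -0.018226

-0.018226


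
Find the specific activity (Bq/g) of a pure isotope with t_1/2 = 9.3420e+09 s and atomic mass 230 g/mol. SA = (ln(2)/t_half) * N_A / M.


lambda = ln(2) / t_half = ln(2) / 9.3420e+09 = 7.419687e-11 /s
SA = lambda * N_A / M
SA = 7.419687e-11 * 6.022e23 / 230
SA = 1.9427e+11 Bq/g

1.9427e+11


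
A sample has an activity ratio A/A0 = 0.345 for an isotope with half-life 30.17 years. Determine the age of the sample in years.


lambda = ln(2) / t_half = ln(2) / 30.17 = 0.02297472 /yr
t = -ln(A/A0) / lambda
t = -ln(0.345) / 0.02297472
t = 46.321 yr

46.321


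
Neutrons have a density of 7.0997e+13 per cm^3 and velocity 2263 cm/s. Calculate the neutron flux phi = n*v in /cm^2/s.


phi = n * v
phi = 7.0997e+13 * 2263
phi = 1.6067e+17 /cm^2/s

1.6067e+17


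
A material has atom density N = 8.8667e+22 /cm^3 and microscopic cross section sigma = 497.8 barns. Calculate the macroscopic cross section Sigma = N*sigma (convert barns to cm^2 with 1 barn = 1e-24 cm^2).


Sigma = N * sigma_barns * 1e-24
Sigma = 8.8667e+22 * 497.8 * 1e-24
Sigma = 44.138 /cm

44.138


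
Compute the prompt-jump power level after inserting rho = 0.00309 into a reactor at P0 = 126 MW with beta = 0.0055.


P1/P0 = beta / (beta - rho)
P1/P0 = 0.0055 / (0.0055 - 0.00309) = 2.282158
P1 = 126 * 2.282158 = 287.55 MW

287.55


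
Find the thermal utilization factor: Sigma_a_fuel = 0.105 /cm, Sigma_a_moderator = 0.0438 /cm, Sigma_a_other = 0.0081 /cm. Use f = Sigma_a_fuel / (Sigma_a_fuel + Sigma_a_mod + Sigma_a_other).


f = Sigma_a_fuel / (Sigma_a_fuel + Sigma_a_mod + Sigma_a_other)
f = 0.105 / (0.105 + 0.0438 + 0.0081)
f = 0.66922

0.66922


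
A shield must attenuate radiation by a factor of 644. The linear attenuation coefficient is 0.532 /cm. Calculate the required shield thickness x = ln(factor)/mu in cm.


x = ln(factor) / mu
x = ln(644) / 0.532
x = 12.157 cm

12.157


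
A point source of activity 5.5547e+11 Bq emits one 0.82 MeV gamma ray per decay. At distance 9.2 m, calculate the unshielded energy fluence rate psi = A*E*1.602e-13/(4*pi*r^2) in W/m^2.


psi = A * E * 1.602e-13 / (4*pi*r^2)
psi = 5.5547e+11 * 0.82 * 1.602e-13 / (4*pi*9.2^2)
psi = 6.8604e-05 W/m^2

6.8604e-05


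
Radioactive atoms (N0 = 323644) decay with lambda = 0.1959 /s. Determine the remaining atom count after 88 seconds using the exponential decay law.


N = N0 * exp(-lambda * t)
N = 323644 * exp(-0.1959 * 88)
N = 0.010548

0.010548


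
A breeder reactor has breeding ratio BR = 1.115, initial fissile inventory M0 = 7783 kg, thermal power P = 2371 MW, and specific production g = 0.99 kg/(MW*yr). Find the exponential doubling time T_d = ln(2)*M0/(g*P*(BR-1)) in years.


Breeding gain G = BR - 1 = 1.115 - 1 = 0.115
Fissile production rate = g * P * G = 0.99 * 2371 * 0.115 = 269.93835 kg/yr
T_d = ln(2) * M0 / (g * P * G)
T_d = ln(2) * 7783 / 269.93835 = 19.985 yr

19.985


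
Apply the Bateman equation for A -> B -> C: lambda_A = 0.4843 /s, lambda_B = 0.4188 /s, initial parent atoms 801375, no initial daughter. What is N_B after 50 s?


N_B(t) = lambda_A * N_A0 / (lambda_B - lambda_A) * [exp(-lambda_A*t) - exp(-lambda_B*t)]
exp(-0.4843*50) = 3.044802e-11; exp(-0.4188*50) = 8.051440e-10
N_B = 0.4843 * 801375 / (0.4188 - 0.4843) * (3.044802e-11 - 8.051440e-10)
N_B = 0.0045903

0.0045903


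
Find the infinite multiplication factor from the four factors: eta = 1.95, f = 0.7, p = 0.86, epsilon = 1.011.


k_inf = eta * f * p * epsilon
k_inf = 1.95 * 0.7 * 0.86 * 1.011
k_inf = 1.1868

1.1868


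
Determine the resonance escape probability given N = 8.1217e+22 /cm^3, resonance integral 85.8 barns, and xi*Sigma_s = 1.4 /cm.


p = exp(-N * I * 1e-24 / (xi*Sigma_s))
p = exp(-8.1217e+22 * 85.8 * 1e-24 / 1.4)
p = 0.0068917

0.0068917


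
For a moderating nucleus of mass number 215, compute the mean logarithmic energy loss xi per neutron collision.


xi = 1 + (A-1)^2/(2A) * ln((A-1)/(A+1))
xi = 1 + (215-1)^2/(2*215) * ln((215-1)/(215 +1))
xi = 0.0092735

0.0092735


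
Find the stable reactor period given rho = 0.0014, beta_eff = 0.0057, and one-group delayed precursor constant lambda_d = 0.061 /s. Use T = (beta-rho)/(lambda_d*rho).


T = (beta - rho) / (lambda_d * rho)
T = (0.0057 - 0.0014) / (0.061 * 0.0014)
T = 50.351 s

50.351


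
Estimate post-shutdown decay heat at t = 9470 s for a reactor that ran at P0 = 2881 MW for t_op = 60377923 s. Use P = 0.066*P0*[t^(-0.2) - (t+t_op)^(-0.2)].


P/P0 = 0.066 * [t^(-0.2) - (t + t_op)^(-0.2)]
P/P0 = 0.066 * [9470^(-0.2) - (9470 + 60377923)^(-0.2)]
P/P0 = 0.066 * [0.1602249 - 0.02778502] = 0.008741032
P = 2881 * 0.008741032 = 25.183 MW

25.183


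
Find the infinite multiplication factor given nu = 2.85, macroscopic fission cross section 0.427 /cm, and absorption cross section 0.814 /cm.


k_inf = nu * Sigma_f / Sigma_a
k_inf = 2.85 * 0.427 / 0.814
k_inf = 1.4950

1.4950


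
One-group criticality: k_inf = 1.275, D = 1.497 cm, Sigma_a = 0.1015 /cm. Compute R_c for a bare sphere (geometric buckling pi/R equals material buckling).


L^2 = D / Sigma_a = 1.497 / 0.1015 = 14.74877 cm^2
B_m^2 = (k_inf - 1) / L^2 = (1.275 - 1) / 14.74877 = 0.01864562 /cm^2
For a bare sphere: B_g = pi/R, so R_c = pi / sqrt(B_m^2)
R_c = pi / sqrt(0.01864562) = 23.007 cm

23.007


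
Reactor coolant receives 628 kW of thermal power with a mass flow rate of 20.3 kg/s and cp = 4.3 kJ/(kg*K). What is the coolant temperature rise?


dT = Q / (m_dot * cp)
dT = 628 / (20.3 * 4.3)
dT = 7.1944 C

7.1944


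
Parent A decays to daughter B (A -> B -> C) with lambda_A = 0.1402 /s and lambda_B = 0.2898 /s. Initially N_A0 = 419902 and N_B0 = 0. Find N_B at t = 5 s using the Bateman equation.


N_B(t) = lambda_A * N_A0 / (lambda_B - lambda_A) * [exp(-lambda_A*t) - exp(-lambda_B*t)]
exp(-0.1402*5) = 0.4960890; exp(-0.2898*5) = 0.2348050
N_B = 0.1402 * 419902 / (0.2898 - 0.1402) * (0.4960890 - 0.2348050)
N_B = 102820

102820


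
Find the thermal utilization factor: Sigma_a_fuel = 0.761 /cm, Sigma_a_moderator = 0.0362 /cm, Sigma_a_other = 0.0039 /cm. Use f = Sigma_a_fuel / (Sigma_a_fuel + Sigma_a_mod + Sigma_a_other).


f = Sigma_a_fuel / (Sigma_a_fuel + Sigma_a_mod + Sigma_a_other)
f = 0.761 / (0.761 + 0.0362 + 0.0039)
f = 0.94994

0.94994


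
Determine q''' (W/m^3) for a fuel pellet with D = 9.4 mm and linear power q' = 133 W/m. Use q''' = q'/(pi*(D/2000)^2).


r = D / 2 / 1000 = 9.4 / 2 / 1000 = 0.0047 m
q''' = q' / (pi * r^2)
q''' = 133 / (pi * 0.0047^2)
q''' = 1.9165e+06 W/m^3

1.9165e+06


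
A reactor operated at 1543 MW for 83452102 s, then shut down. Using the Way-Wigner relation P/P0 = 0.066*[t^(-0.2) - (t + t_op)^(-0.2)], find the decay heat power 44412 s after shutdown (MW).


P/P0 = 0.066 * [t^(-0.2) - (t + t_op)^(-0.2)]
P/P0 = 0.066 * [44412^(-0.2) - (44412 + 83452102)^(-0.2)]
P/P0 = 0.066 * [0.1176251 - 0.02604152] = 0.006044516
P = 1543 * 0.006044516 = 9.3267 MW

9.3267


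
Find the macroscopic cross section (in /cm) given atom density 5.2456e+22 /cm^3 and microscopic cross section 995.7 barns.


Sigma = N * sigma_barns * 1e-24
Sigma = 5.2456e+22 * 995.7 * 1e-24
Sigma = 52.230 /cm

52.230


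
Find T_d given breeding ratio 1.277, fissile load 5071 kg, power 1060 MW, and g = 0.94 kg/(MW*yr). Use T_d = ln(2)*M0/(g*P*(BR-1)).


Breeding gain G = BR - 1 = 1.277 - 1 = 0.277
Fissile production rate = g * P * G = 0.94 * 1060 * 0.277 = 276.0028 kg/yr
T_d = ln(2) * M0 / (g * P * G)
T_d = ln(2) * 5071 / 276.0028 = 12.735 yr

12.735


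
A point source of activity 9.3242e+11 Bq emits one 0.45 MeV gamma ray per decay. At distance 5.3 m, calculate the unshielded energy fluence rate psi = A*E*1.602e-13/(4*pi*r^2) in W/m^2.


psi = A * E * 1.602e-13 / (4*pi*r^2)
psi = 9.3242e+11 * 0.45 * 1.602e-13 / (4*pi*5.3^2)
psi = 1.9043e-04 W/m^2

1.9043e-04


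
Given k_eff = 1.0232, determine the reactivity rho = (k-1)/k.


rho = (k_eff - 1) / k_eff
rho = (1.0232 - 1) / 1.0232
rho = 0.022674

0.022674


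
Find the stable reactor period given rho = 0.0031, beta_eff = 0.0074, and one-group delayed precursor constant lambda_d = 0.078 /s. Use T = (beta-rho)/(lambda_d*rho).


T = (beta - rho) / (lambda_d * rho)
T = (0.0074 - 0.0031) / (0.078 * 0.0031)
T = 17.783 s

17.783


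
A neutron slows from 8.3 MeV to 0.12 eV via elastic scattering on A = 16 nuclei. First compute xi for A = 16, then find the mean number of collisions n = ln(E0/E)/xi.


xi = 1 + (A-1)^2/(2A)*ln((A-1)/(A+1)) = 0.1199467 (for A = 16)
n = ln(E0/E) / xi
n = ln(8.3e6 / 0.12) / 0.1199467
n = ln(6.916667e+07) / 0.1199467 = 150.50

150.50


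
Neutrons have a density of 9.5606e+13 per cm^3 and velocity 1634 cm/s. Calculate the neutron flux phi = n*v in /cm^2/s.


phi = n * v
phi = 9.5606e+13 * 1634
phi = 1.5622e+17 /cm^2/s

1.5622e+17


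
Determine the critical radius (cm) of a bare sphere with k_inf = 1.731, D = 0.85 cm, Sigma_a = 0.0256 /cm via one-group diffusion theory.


L^2 = D / Sigma_a = 0.85 / 0.0256 = 33.20312 cm^2
B_m^2 = (k_inf - 1) / L^2 = (1.731 - 1) / 33.20312 = 0.02201600 /cm^2
For a bare sphere: B_g = pi/R, so R_c = pi / sqrt(B_m^2)
R_c = pi / sqrt(0.02201600) = 21.173 cm

21.173


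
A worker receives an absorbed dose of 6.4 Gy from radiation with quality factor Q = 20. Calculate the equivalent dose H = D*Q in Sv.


H = D * Q
H = 6.4 * 20
H = 128.00 Sv

128.00


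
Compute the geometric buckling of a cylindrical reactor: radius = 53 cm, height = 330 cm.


B^2 = (2.405/R)^2 + (pi/H)^2
B^2 = (2.405/53)^2 + (pi/330)^2
B^2 = 0.0021497 /cm^2

0.0021497


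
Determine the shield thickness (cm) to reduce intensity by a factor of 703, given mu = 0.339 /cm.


x = ln(factor) / mu
x = ln(703) / 0.339
x = 19.337 cm

19.337


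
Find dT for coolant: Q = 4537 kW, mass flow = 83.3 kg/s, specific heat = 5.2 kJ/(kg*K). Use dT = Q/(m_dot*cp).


dT = Q / (m_dot * cp)
dT = 4537 / (83.3 * 5.2)
dT = 10.474 C

10.474


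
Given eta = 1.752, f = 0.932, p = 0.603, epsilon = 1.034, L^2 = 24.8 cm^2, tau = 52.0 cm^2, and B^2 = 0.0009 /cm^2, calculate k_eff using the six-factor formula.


k_inf = eta*f*p*eps = 1.752*0.932*0.603*1.034 = 1.018094
P_TNL = 1/(1 + L^2*B^2) = 1/(1 + 24.8*0.0009) = 0.9781673
P_FNL = exp(-B^2*tau) = exp(-0.0009*52.0) = 0.9542782
k_eff = k_inf * P_TNL * P_FNL = 1.018094 * 0.9781673 * 0.9542782
k_eff = 0.95033

0.95033


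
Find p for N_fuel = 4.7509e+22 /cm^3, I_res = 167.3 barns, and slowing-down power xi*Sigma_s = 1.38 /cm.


p = exp(-N * I * 1e-24 / (xi*Sigma_s))
p = exp(-4.7509e+22 * 167.3 * 1e-24 / 1.38)
p = 0.0031524

0.0031524


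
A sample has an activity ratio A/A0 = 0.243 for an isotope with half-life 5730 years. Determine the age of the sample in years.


lambda = ln(2) / t_half = ln(2) / 5730 = 1.209681e-04 /yr
t = -ln(A/A0) / lambda
t = -ln(0.243) / 1.209681e-04
t = 11695 yr

11695


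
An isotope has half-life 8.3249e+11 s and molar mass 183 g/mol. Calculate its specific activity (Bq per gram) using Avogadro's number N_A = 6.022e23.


lambda = ln(2) / t_half = ln(2) / 8.3249e+11 = 8.326192e-13 /s
SA = lambda * N_A / M
SA = 8.326192e-13 * 6.022e23 / 183
SA = 2.7399e+09 Bq/g

2.7399e+09


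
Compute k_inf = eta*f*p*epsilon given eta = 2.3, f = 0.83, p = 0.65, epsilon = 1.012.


k_inf = eta * f * p * epsilon
k_inf = 2.3 * 0.83 * 0.65 * 1.012
k_inf = 1.2557

1.2557


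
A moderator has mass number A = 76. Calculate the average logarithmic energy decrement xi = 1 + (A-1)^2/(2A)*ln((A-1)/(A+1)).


xi = 1 + (A-1)^2/(2A) * ln((A-1)/(A+1))
xi = 1 + (76-1)^2/(2*76) * ln((76-1)/(76 +1))
xi = 0.026086

0.026086


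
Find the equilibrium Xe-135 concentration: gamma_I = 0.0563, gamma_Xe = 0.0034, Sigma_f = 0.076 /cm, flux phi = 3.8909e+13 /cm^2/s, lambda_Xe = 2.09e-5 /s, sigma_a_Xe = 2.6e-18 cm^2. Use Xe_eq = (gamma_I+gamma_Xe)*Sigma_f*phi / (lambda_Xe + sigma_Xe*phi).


Xe_eq = (gamma_I + gamma_Xe) * Sigma_f * phi / (lambda_Xe + sigma_Xe * phi)
Numerator = (0.0563 + 0.0034) * 0.076 * 3.8909e+13 = 1.765379e+11
Denominator = 2.09e-5 + 2.6e-18 * 3.8909e+13 = 1.220634e-04
Xe_eq = 1.765379e+11 / 1.220634e-04 = 1.4463e+15 /cm^3

1.4463e+15


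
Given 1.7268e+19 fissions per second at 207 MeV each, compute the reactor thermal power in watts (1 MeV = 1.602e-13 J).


P = fission_rate * E_MeV * 1.602e-13
P = 1.7268e+19 * 207 * 1.602e-13
P = 5.7263e+08 W

5.7263e+08


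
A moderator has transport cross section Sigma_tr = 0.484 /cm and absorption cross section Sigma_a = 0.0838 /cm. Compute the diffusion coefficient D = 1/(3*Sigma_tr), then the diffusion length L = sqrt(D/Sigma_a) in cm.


D = 1 / (3 * Sigma_tr) = 1 / (3 * 0.484) = 0.6887052 cm
L = sqrt(D / Sigma_a)
L = sqrt(0.6887052 / 0.0838)
L = 2.8668 cm

2.8668


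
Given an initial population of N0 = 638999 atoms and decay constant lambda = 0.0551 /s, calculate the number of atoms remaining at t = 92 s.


N = N0 * exp(-lambda * t)
N = 638999 * exp(-0.0551 * 92)
N = 4017.7

4017.7


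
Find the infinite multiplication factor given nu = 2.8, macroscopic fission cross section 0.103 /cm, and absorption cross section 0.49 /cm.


k_inf = nu * Sigma_f / Sigma_a
k_inf = 2.8 * 0.103 / 0.49
k_inf = 0.58857

0.58857


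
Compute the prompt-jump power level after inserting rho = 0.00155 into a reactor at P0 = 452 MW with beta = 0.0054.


P1/P0 = beta / (beta - rho)
P1/P0 = 0.0054 / (0.0054 - 0.00155) = 1.402597
P1 = 452 * 1.402597 = 633.97 MW

633.97


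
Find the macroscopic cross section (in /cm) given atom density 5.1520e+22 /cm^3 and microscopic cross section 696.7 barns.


Sigma = N * sigma_barns * 1e-24
Sigma = 5.1520e+22 * 696.7 * 1e-24
Sigma = 35.894 /cm

35.894


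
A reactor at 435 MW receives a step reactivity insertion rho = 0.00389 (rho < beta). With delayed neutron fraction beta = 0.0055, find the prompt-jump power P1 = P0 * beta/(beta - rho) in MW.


P1/P0 = beta / (beta - rho)
P1/P0 = 0.0055 / (0.0055 - 0.00389) = 3.416149
P1 = 435 * 3.416149 = 1486.0 MW

1486.0


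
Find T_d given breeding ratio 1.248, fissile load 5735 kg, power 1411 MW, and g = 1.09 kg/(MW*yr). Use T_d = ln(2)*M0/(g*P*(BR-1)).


Breeding gain G = BR - 1 = 1.248 - 1 = 0.248
Fissile production rate = g * P * G = 1.09 * 1411 * 0.248 = 381.42152 kg/yr
T_d = ln(2) * M0 / (g * P * G)
T_d = ln(2) * 5735 / 381.42152 = 10.422 yr

10.422


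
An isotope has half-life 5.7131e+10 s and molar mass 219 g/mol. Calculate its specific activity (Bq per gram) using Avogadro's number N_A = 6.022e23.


lambda = ln(2) / t_half = ln(2) / 5.7131e+10 = 1.213259e-11 /s
SA = lambda * N_A / M
SA = 1.213259e-11 * 6.022e23 / 219
SA = 3.3362e+10 Bq/g

3.3362e+10


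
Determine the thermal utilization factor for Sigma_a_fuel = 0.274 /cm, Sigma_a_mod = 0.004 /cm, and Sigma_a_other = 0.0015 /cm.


f = Sigma_a_fuel / (Sigma_a_fuel + Sigma_a_mod + Sigma_a_other)
f = 0.274 / (0.274 + 0.004 + 0.0015)
f = 0.98032

0.98032


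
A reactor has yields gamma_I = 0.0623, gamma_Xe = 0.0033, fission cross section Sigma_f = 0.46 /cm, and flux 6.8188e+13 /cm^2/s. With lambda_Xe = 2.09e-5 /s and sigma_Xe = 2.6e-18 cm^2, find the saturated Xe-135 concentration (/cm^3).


Xe_eq = (gamma_I + gamma_Xe) * Sigma_f * phi / (lambda_Xe + sigma_Xe * phi)
Numerator = (0.0623 + 0.0033) * 0.46 * 6.8188e+13 = 2.057641e+12
Denominator = 2.09e-5 + 2.6e-18 * 6.8188e+13 = 1.981888e-04
Xe_eq = 2.057641e+12 / 1.981888e-04 = 1.0382e+16 /cm^3

1.0382e+16


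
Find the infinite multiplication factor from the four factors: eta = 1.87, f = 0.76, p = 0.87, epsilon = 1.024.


k_inf = eta * f * p * epsilon
k_inf = 1.87 * 0.76 * 0.87 * 1.024
k_inf = 1.2661

1.2661


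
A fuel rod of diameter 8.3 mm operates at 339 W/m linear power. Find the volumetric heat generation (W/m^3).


r = D / 2 / 1000 = 8.3 / 2 / 1000 = 0.00415 m
q''' = q' / (pi * r^2)
q''' = 339 / (pi * 0.00415^2)
q''' = 6.2655e+06 W/m^3

6.2655e+06


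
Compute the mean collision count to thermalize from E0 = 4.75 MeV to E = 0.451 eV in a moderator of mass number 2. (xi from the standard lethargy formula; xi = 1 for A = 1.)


xi = 1 + (A-1)^2/(2A)*ln((A-1)/(A+1)) = 0.7253469 (for A = 2)
n = ln(E0/E) / xi
n = ln(4.75e6 / 0.451) / 0.7253469
n = ln(1.053215e+07) / 0.7253469 = 22.293

22.293


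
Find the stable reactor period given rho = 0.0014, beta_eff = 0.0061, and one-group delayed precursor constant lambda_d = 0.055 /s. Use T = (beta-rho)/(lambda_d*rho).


T = (beta - rho) / (lambda_d * rho)
T = (0.0061 - 0.0014) / (0.055 * 0.0014)
T = 61.039 s

61.039


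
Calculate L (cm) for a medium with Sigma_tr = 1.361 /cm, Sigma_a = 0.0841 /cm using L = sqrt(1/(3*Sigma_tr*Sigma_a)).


D = 1 / (3 * Sigma_tr) = 1 / (3 * 1.361) = 0.2449180 cm
L = sqrt(D / Sigma_a)
L = sqrt(0.2449180 / 0.0841)
L = 1.7065 cm

1.7065


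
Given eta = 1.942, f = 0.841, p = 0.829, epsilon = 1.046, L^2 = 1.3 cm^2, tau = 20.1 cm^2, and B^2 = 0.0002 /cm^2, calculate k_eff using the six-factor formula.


k_inf = eta*f*p*eps = 1.942*0.841*0.829*1.046 = 1.416222
P_TNL = 1/(1 + L^2*B^2) = 1/(1 + 1.3*0.0002) = 0.9997401
P_FNL = exp(-B^2*tau) = exp(-0.0002*20.1) = 0.9959881
k_eff = k_inf * P_TNL * P_FNL = 1.416222 * 0.9997401 * 0.9959881
k_eff = 1.4102

1.4102


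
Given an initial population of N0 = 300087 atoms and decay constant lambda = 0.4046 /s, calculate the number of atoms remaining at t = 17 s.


N = N0 * exp(-lambda * t)
N = 300087 * exp(-0.4046 * 17)
N = 309.09

309.09


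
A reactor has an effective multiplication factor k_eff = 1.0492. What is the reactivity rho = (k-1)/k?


rho = (k_eff - 1) / k_eff
rho = (1.0492 - 1) / 1.0492
rho = 0.046893

0.046893


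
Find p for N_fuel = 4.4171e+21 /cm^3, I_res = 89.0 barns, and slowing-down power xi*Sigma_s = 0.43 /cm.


p = exp(-N * I * 1e-24 / (xi*Sigma_s))
p = exp(-4.4171e+21 * 89.0 * 1e-24 / 0.43)
p = 0.40082

0.40082


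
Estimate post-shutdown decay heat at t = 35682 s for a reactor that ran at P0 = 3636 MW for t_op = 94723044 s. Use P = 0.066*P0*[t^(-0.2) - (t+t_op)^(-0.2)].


P/P0 = 0.066 * [t^(-0.2) - (t + t_op)^(-0.2)]
P/P0 = 0.066 * [35682^(-0.2) - (35682 + 94723044)^(-0.2)]
P/P0 = 0.066 * [0.1228882 - 0.02539079] = 0.006434829
P = 3636 * 0.006434829 = 23.397 MW

23.397


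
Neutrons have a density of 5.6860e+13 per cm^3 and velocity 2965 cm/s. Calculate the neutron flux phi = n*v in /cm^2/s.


phi = n * v
phi = 5.6860e+13 * 2965
phi = 1.6859e+17 /cm^2/s

1.6859e+17


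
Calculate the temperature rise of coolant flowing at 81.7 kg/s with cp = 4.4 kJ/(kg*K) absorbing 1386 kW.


dT = Q / (m_dot * cp)
dT = 1386 / (81.7 * 4.4)
dT = 3.8556 C

3.8556


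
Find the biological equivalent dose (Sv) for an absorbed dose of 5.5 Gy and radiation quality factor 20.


H = D * Q
H = 5.5 * 20
H = 110.00 Sv

110.00


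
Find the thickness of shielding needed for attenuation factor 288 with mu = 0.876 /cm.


x = ln(factor) / mu
x = ln(288) / 0.876
x = 6.4646 cm

6.4646


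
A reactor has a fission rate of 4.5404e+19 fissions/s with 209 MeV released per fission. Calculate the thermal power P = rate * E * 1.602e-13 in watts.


P = fission_rate * E_MeV * 1.602e-13
P = 4.5404e+19 * 209 * 1.602e-13
P = 1.5202e+09 W

1.5202e+09


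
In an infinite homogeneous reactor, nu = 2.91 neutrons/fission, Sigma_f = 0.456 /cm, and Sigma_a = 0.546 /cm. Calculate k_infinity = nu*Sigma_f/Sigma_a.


k_inf = nu * Sigma_f / Sigma_a
k_inf = 2.91 * 0.456 / 0.546
k_inf = 2.4303

2.4303


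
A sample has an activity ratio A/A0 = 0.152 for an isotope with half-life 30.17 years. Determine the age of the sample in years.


lambda = ln(2) / t_half = ln(2) / 30.17 = 0.02297472 /yr
t = -ln(A/A0) / lambda
t = -ln(0.152) / 0.02297472
t = 81.998 yr

81.998


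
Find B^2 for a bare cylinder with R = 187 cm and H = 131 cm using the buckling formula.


B^2 = (2.405/R)^2 + (pi/H)^2
B^2 = (2.405/187)^2 + (pi/131)^2
B^2 = 7.4052e-04 /cm^2

7.4052e-04


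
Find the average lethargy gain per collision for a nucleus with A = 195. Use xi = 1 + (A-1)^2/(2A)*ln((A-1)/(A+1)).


xi = 1 + (A-1)^2/(2A) * ln((A-1)/(A+1))
xi = 1 + (195-1)^2/(2*195) * ln((195-1)/(195 +1))
xi = 0.010221

0.010221


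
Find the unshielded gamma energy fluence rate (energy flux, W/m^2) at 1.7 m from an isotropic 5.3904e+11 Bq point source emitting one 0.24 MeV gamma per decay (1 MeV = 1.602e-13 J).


psi = A * E * 1.602e-13 / (4*pi*r^2)
psi = 5.3904e+11 * 0.24 * 1.602e-13 / (4*pi*1.7^2)
psi = 5.7067e-04 W/m^2

5.7067e-04


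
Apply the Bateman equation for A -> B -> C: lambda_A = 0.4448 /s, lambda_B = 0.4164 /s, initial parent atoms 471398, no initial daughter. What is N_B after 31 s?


N_B(t) = lambda_A * N_A0 / (lambda_B - lambda_A) * [exp(-lambda_A*t) - exp(-lambda_B*t)]
exp(-0.4448*31) = 1.027070e-06; exp(-0.4164*31) = 2.477155e-06
N_B = 0.4448 * 471398 / (0.4164 - 0.4448) * (1.027070e-06 - 2.477155e-06)
N_B = 10.706

10.706


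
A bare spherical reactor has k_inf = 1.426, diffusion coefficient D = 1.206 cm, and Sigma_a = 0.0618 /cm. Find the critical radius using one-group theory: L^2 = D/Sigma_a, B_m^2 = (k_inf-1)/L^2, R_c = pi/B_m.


L^2 = D / Sigma_a = 1.206 / 0.0618 = 19.51456 cm^2
B_m^2 = (k_inf - 1) / L^2 = (1.426 - 1) / 19.51456 = 0.02182985 /cm^2
For a bare sphere: B_g = pi/R, so R_c = pi / sqrt(B_m^2)
R_c = pi / sqrt(0.02182985) = 21.263 cm

21.263


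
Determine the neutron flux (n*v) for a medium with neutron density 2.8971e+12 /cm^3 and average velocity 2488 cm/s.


phi = n * v
phi = 2.8971e+12 * 2488
phi = 7.2080e+15 /cm^2/s

7.2080e+15


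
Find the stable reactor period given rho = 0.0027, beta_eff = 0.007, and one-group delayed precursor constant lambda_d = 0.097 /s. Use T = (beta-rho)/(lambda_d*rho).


T = (beta - rho) / (lambda_d * rho)
T = (0.007 - 0.0027) / (0.097 * 0.0027)
T = 16.418 s

16.418


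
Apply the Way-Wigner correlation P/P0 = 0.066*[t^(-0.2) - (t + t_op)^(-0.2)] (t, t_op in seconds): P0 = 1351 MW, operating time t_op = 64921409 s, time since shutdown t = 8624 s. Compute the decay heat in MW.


P/P0 = 0.066 * [t^(-0.2) - (t + t_op)^(-0.2)]
P/P0 = 0.066 * [8624^(-0.2) - (8624 + 64921409)^(-0.2)]
P/P0 = 0.066 * [0.1632519 - 0.02738488] = 0.008967223
P = 1351 * 0.008967223 = 12.115 MW

12.115


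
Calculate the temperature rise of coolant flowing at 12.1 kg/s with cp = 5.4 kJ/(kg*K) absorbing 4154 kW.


dT = Q / (m_dot * cp)
dT = 4154 / (12.1 * 5.4)
dT = 63.575 C

63.575


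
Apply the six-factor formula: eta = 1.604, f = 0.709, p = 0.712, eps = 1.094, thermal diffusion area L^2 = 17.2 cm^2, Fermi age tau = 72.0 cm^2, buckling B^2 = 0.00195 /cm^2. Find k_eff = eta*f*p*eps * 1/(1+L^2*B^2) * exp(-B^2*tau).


k_inf = eta*f*p*eps = 1.604*0.709*0.712*1.094 = 0.8858250
P_TNL = 1/(1 + L^2*B^2) = 1/(1 + 17.2*0.00195) = 0.9675484
P_FNL = exp(-B^2*tau) = exp(-0.00195*72.0) = 0.8690106
k_eff = k_inf * P_TNL * P_FNL = 0.8858250 * 0.9675484 * 0.8690106
k_eff = 0.74481

0.74481


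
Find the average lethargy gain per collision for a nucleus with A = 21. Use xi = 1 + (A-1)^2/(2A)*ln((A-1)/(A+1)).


xi = 1 + (A-1)^2/(2A) * ln((A-1)/(A+1))
xi = 1 + (21-1)^2/(2*21) * ln((21-1)/(21 +1))
xi = 0.092284

0.092284


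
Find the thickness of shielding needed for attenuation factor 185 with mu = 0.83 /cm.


x = ln(factor) / mu
x = ln(185) / 0.83
x = 6.2896 cm

6.2896


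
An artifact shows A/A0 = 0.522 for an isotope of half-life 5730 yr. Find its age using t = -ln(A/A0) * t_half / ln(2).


lambda = ln(2) / t_half = ln(2) / 5730 = 1.209681e-04 /yr
t = -ln(A/A0) / lambda
t = -ln(0.522) / 1.209681e-04
t = 5374.0 yr

5374.0


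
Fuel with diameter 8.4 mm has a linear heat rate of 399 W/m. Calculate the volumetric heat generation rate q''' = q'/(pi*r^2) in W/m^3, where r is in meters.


r = D / 2 / 1000 = 8.4 / 2 / 1000 = 0.0042 m
q''' = q' / (pi * r^2)
q''' = 399 / (pi * 0.0042^2)
q''' = 7.1999e+06 W/m^3

7.1999e+06


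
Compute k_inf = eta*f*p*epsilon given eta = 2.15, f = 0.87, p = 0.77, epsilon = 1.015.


k_inf = eta * f * p * epsilon
k_inf = 2.15 * 0.87 * 0.77 * 1.015
k_inf = 1.4619

1.4619


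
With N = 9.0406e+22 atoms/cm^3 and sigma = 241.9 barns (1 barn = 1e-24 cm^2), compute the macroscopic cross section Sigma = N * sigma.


Sigma = N * sigma_barns * 1e-24
Sigma = 9.0406e+22 * 241.9 * 1e-24
Sigma = 21.869 /cm

21.869


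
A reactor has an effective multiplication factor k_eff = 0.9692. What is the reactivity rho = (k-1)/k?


rho = (k_eff - 1) / k_eff
rho = (0.9692 - 1) / 0.9692
rho = -0.031779

-0.031779


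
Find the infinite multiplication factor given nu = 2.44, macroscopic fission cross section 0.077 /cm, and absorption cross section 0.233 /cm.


k_inf = nu * Sigma_f / Sigma_a
k_inf = 2.44 * 0.077 / 0.233
k_inf = 0.80635

0.80635


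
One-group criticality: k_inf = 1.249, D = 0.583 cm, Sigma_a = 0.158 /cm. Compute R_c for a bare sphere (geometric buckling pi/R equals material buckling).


L^2 = D / Sigma_a = 0.583 / 0.158 = 3.689873 cm^2
B_m^2 = (k_inf - 1) / L^2 = (1.249 - 1) / 3.689873 = 0.06748200 /cm^2
For a bare sphere: B_g = pi/R, so R_c = pi / sqrt(B_m^2)
R_c = pi / sqrt(0.06748200) = 12.094 cm

12.094


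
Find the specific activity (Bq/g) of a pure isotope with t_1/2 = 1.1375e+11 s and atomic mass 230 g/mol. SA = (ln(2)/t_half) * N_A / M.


lambda = ln(2) / t_half = ln(2) / 1.1375e+11 = 6.093602e-12 /s
SA = lambda * N_A / M
SA = 6.093602e-12 * 6.022e23 / 230
SA = 1.5955e+10 Bq/g

1.5955e+10


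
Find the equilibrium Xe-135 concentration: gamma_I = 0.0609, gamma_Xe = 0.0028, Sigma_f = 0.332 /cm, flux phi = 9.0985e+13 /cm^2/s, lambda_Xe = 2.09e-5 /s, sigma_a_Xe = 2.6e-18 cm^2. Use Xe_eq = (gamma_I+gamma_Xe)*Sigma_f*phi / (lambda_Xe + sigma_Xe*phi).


Xe_eq = (gamma_I + gamma_Xe) * Sigma_f * phi / (lambda_Xe + sigma_Xe * phi)
Numerator = (0.0609 + 0.0028) * 0.332 * 9.0985e+13 = 1.924187e+12
Denominator = 2.09e-5 + 2.6e-18 * 9.0985e+13 = 2.574610e-04
Xe_eq = 1.924187e+12 / 2.574610e-04 = 7.4737e+15 /cm^3

7.4737e+15


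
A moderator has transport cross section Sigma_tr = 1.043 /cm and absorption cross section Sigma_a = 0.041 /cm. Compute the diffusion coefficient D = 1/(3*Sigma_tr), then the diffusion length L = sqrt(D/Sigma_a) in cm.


D = 1 / (3 * Sigma_tr) = 1 / (3 * 1.043) = 0.3195909 cm
L = sqrt(D / Sigma_a)
L = sqrt(0.3195909 / 0.041)
L = 2.7919 cm

2.7919


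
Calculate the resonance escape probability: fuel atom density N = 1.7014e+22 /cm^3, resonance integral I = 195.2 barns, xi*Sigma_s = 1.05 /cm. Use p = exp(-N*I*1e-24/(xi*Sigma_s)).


p = exp(-N * I * 1e-24 / (xi*Sigma_s))
p = exp(-1.7014e+22 * 195.2 * 1e-24 / 1.05)
p = 0.042299

0.042299


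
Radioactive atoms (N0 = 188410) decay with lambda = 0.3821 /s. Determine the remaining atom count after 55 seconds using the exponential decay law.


N = N0 * exp(-lambda * t)
N = 188410 * exp(-0.3821 * 55)
N = 1.4067e-04

1.4067e-04


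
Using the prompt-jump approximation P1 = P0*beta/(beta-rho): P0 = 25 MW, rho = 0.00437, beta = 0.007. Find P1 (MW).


P1/P0 = beta / (beta - rho)
P1/P0 = 0.007 / (0.007 - 0.00437) = 2.661597
P1 = 25 * 2.661597 = 66.540 MW

66.540


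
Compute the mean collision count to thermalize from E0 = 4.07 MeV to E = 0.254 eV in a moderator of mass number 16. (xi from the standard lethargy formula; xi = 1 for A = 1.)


xi = 1 + (A-1)^2/(2A)*ln((A-1)/(A+1)) = 0.1199467 (for A = 16)
n = ln(E0/E) / xi
n = ln(4.07e6 / 0.254) / 0.1199467
n = ln(1.602362e+07) / 0.1199467 = 138.31

138.31


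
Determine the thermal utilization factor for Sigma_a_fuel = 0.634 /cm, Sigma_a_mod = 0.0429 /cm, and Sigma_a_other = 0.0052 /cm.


f = Sigma_a_fuel / (Sigma_a_fuel + Sigma_a_mod + Sigma_a_other)
f = 0.634 / (0.634 + 0.0429 + 0.0052)
f = 0.92948

0.92948


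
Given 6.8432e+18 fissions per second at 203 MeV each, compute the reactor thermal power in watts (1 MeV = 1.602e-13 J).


P = fission_rate * E_MeV * 1.602e-13
P = 6.8432e+18 * 203 * 1.602e-13
P = 2.2254e+08 W

2.2254e+08


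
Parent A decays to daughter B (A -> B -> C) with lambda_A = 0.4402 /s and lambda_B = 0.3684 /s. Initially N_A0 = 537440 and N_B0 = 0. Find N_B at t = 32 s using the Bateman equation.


N_B(t) = lambda_A * N_A0 / (lambda_B - lambda_A) * [exp(-lambda_A*t) - exp(-lambda_B*t)]
exp(-0.4402*32) = 7.627008e-07; exp(-0.3684*32) = 7.589081e-06
N_B = 0.4402 * 537440 / (0.3684 - 0.4402) * (7.627008e-07 - 7.589081e-06)
N_B = 22.493

22.493


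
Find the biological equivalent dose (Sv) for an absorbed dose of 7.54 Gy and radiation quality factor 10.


H = D * Q
H = 7.54 * 10
H = 75.400 Sv

75.400


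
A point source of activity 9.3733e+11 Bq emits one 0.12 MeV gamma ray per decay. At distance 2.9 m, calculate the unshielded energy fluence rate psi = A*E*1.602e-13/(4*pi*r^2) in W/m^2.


psi = A * E * 1.602e-13 / (4*pi*r^2)
psi = 9.3733e+11 * 0.12 * 1.602e-13 / (4*pi*2.9^2)
psi = 1.7050e-04 W/m^2

1.7050e-04


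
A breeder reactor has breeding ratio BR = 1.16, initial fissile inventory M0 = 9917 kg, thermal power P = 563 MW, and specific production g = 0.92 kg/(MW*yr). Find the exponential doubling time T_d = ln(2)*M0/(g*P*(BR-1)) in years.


Breeding gain G = BR - 1 = 1.16 - 1 = 0.16
Fissile production rate = g * P * G = 0.92 * 563 * 0.16 = 82.8736 kg/yr
T_d = ln(2) * M0 / (g * P * G)
T_d = ln(2) * 9917 / 82.8736 = 82.945 yr

82.945


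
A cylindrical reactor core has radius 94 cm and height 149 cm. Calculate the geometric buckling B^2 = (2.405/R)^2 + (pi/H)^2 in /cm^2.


B^2 = (2.405/R)^2 + (pi/H)^2
B^2 = (2.405/94)^2 + (pi/149)^2
B^2 = 0.0010992 /cm^2

0.0010992


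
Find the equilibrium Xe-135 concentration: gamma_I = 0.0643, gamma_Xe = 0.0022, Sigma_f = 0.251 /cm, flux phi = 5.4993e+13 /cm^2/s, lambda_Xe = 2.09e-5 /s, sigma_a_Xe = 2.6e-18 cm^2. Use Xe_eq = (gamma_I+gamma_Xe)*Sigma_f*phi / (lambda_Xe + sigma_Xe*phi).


Xe_eq = (gamma_I + gamma_Xe) * Sigma_f * phi / (lambda_Xe + sigma_Xe * phi)
Numerator = (0.0643 + 0.0022) * 0.251 * 5.4993e+13 = 9.179157e+11
Denominator = 2.09e-5 + 2.6e-18 * 5.4993e+13 = 1.638818e-04
Xe_eq = 9.179157e+11 / 1.638818e-04 = 5.6011e+15 /cm^3

5.6011e+15


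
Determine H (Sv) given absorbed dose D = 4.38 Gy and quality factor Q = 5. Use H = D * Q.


H = D * Q
H = 4.38 * 5
H = 21.900 Sv

21.900


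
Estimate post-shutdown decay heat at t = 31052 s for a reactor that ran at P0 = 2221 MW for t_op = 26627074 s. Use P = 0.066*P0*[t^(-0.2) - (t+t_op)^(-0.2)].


P/P0 = 0.066 * [t^(-0.2) - (t + t_op)^(-0.2)]
P/P0 = 0.066 * [31052^(-0.2) - (31052 + 26627074)^(-0.2)]
P/P0 = 0.066 * [0.1263520 - 0.03272157] = 0.006179608
P = 2221 * 0.006179608 = 13.725 MW

13.725


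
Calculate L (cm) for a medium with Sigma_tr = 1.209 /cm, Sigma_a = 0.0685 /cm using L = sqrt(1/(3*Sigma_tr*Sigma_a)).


D = 1 / (3 * Sigma_tr) = 1 / (3 * 1.209) = 0.2757100 cm
L = sqrt(D / Sigma_a)
L = sqrt(0.2757100 / 0.0685)
L = 2.0062 cm

2.0062


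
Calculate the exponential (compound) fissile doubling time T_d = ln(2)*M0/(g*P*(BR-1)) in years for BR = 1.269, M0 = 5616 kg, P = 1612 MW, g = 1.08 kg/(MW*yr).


Breeding gain G = BR - 1 = 1.269 - 1 = 0.269
Fissile production rate = g * P * G = 1.08 * 1612 * 0.269 = 468.31824 kg/yr
T_d = ln(2) * M0 / (g * P * G)
T_d = ln(2) * 5616 / 468.31824 = 8.3121 yr

8.3121


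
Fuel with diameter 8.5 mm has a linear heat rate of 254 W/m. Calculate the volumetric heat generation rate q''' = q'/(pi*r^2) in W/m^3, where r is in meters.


r = D / 2 / 1000 = 8.5 / 2 / 1000 = 0.00425 m
q''' = q' / (pi * r^2)
q''' = 254 / (pi * 0.00425^2)
q''' = 4.4762e+06 W/m^3

4.4762e+06


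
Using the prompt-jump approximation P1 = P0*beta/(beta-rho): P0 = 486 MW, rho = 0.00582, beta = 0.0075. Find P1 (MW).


P1/P0 = beta / (beta - rho)
P1/P0 = 0.0075 / (0.0075 - 0.00582) = 4.464286
P1 = 486 * 4.464286 = 2169.6 MW

2169.6


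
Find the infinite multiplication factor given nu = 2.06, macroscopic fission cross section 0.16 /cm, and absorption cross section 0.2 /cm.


k_inf = nu * Sigma_f / Sigma_a
k_inf = 2.06 * 0.16 / 0.2
k_inf = 1.6480

1.6480


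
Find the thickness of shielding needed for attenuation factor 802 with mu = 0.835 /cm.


x = ln(factor) / mu
x = ln(802) / 0.835
x = 8.0085 cm

8.0085


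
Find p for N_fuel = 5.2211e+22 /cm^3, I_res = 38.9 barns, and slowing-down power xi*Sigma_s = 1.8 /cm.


p = exp(-N * I * 1e-24 / (xi*Sigma_s))
p = exp(-5.2211e+22 * 38.9 * 1e-24 / 1.8)
p = 0.32357

0.32357


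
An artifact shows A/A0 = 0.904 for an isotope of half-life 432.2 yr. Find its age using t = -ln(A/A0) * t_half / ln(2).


lambda = ln(2) / t_half = ln(2) / 432.2 = 0.001603765 /yr
t = -ln(A/A0) / lambda
t = -ln(0.904) / 0.001603765
t = 62.931 yr

62.931


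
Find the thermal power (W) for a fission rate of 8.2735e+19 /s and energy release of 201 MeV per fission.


P = fission_rate * E_MeV * 1.602e-13
P = 8.2735e+19 * 201 * 1.602e-13
P = 2.6641e+09 W

2.6641e+09


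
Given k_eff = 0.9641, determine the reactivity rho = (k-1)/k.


rho = (k_eff - 1) / k_eff
rho = (0.9641 - 1) / 0.9641
rho = -0.037237

-0.037237


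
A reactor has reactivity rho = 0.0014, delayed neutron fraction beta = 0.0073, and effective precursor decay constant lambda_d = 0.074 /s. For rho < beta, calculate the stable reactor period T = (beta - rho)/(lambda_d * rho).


T = (beta - rho) / (lambda_d * rho)
T = (0.0073 - 0.0014) / (0.074 * 0.0014)
T = 56.950 s

56.950


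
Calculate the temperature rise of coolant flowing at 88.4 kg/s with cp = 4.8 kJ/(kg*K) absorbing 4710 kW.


dT = Q / (m_dot * cp)
dT = 4710 / (88.4 * 4.8)
dT = 11.100 C

11.100


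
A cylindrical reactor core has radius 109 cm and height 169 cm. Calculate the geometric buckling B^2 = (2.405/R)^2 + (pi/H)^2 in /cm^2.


B^2 = (2.405/R)^2 + (pi/H)^2
B^2 = (2.405/109)^2 + (pi/169)^2
B^2 = 8.3239e-04 /cm^2

8.3239e-04


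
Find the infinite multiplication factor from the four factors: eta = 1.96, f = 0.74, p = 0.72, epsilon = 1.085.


k_inf = eta * f * p * epsilon
k_inf = 1.96 * 0.74 * 0.72 * 1.085
k_inf = 1.1331

1.1331


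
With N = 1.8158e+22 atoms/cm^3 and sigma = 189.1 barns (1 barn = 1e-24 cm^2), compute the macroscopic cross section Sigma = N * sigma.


Sigma = N * sigma_barns * 1e-24
Sigma = 1.8158e+22 * 189.1 * 1e-24
Sigma = 3.4337 /cm

3.4337


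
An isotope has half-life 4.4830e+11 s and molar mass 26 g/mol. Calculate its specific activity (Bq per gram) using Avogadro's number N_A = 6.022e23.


lambda = ln(2) / t_half = ln(2) / 4.4830e+11 = 1.546168e-12 /s
SA = lambda * N_A / M
SA = 1.546168e-12 * 6.022e23 / 26
SA = 3.5812e+10 Bq/g

3.5812e+10


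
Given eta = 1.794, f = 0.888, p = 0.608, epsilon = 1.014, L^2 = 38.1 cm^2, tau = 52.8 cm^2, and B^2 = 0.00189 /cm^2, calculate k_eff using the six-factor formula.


k_inf = eta*f*p*eps = 1.794*0.888*0.608*1.014 = 0.9821480
P_TNL = 1/(1 + L^2*B^2) = 1/(1 + 38.1*0.00189) = 0.9328280
P_FNL = exp(-B^2*tau) = exp(-0.00189*52.8) = 0.9050256
k_eff = k_inf * P_TNL * P_FNL = 0.9821480 * 0.9328280 * 0.9050256
k_eff = 0.82916

0.82916
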